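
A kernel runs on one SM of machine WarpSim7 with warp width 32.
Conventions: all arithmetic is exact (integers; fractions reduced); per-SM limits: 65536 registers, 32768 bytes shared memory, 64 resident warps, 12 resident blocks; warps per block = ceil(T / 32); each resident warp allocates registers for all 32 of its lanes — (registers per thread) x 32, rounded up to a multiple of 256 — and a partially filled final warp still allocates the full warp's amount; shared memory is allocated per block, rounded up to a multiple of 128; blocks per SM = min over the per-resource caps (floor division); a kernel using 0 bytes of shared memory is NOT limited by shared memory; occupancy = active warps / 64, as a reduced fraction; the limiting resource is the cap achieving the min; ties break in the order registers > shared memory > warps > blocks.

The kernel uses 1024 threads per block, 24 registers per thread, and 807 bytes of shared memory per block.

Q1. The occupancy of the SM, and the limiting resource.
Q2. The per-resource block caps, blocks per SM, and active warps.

Answer: occupancy 1, limited by registers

registers: 2 blocks
shared memory: 36 blocks
warps: 2 blocks
blocks: 12 blocks

Answer: 2 blocks, 64 active warps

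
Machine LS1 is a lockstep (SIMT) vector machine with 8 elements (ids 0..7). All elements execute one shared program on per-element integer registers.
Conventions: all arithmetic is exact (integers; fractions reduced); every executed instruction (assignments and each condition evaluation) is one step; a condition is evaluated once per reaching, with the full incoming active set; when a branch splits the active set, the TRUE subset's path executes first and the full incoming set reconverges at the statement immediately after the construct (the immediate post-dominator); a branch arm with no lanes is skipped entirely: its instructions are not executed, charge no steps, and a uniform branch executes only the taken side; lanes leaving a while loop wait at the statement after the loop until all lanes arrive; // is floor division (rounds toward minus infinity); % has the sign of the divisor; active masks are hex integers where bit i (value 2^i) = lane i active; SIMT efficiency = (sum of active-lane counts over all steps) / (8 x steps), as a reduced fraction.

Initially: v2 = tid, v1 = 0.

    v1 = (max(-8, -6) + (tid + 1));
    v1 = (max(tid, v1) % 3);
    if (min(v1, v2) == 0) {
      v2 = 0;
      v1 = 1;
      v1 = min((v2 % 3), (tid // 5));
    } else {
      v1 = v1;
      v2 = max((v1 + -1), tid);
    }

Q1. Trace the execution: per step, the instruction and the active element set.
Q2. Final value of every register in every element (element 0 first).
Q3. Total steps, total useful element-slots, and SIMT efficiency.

step 0: v1 <- (max(-8, -6) + (tid + 1)) 0xff
step 1: v1 <- (max(tid, v1) % 3)     0xff
step 2: eval (min(v1, v2) == 0)      0xff
step 3: v2 <- 0                      0x49
step 4: v1 <- 1                      0x49
step 5: v1 <- min((v2 % 3), (tid // 5)) 0x49
step 6: v1 <- v1                     0xb6
step 7: v2 <- max((v1 + -1), tid)    0xb6

Answer: 8 steps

v2: 0,1,2,0,4,5,0,7
v1: 0,1,2,0,1,2,0,1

steps = 8; useful = 43; efficiency = 43/64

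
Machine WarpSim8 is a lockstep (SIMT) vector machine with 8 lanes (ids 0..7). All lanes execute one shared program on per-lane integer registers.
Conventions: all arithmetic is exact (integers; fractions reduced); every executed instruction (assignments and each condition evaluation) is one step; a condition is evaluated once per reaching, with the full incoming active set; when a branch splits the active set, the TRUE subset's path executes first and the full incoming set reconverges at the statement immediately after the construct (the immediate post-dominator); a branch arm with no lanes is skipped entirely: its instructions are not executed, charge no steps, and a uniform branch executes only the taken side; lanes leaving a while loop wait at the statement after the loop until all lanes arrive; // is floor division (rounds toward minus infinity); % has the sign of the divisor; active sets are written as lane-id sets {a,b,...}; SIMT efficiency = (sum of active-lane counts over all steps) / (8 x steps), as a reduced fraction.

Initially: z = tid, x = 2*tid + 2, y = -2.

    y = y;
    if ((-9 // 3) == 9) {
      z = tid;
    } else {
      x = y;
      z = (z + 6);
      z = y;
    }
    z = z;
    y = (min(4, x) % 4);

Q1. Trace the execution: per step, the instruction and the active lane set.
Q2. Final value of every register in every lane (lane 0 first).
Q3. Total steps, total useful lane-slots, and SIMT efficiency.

step 0: y <- y                       {0,1,2,3,4,5,6,7}
step 1: eval ((-9 // 3) == 9)        {0,1,2,3,4,5,6,7}
step 2: x <- y                       {0,1,2,3,4,5,6,7}
step 3: z <- (z + 6)                 {0,1,2,3,4,5,6,7}
step 4: z <- y                       {0,1,2,3,4,5,6,7}
step 5: z <- z                       {0,1,2,3,4,5,6,7}
step 6: y <- (min(4, x) % 4)         {0,1,2,3,4,5,6,7}

Answer: 7 steps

z: -2,-2,-2,-2,-2,-2,-2,-2
x: -2,-2,-2,-2,-2,-2,-2,-2
y: 2,2,2,2,2,2,2,2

steps = 7; useful = 56; efficiency = 56/56 = 1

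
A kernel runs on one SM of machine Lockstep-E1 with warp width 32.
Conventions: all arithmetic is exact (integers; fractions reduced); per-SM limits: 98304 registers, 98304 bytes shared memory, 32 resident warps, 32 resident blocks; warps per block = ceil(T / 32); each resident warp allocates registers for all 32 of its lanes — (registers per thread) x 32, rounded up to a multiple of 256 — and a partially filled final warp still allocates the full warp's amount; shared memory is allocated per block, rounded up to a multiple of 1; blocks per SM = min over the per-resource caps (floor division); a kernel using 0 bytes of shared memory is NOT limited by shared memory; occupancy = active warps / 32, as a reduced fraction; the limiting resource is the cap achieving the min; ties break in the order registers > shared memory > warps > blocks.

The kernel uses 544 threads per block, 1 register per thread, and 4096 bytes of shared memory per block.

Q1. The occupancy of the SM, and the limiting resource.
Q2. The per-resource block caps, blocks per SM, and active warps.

Answer: occupancy 17/32, limited by warps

registers: 22 blocks
shared memory: 24 blocks
warps: 1 block
blocks: 32 blocks

Answer: 1 block, 17 active warps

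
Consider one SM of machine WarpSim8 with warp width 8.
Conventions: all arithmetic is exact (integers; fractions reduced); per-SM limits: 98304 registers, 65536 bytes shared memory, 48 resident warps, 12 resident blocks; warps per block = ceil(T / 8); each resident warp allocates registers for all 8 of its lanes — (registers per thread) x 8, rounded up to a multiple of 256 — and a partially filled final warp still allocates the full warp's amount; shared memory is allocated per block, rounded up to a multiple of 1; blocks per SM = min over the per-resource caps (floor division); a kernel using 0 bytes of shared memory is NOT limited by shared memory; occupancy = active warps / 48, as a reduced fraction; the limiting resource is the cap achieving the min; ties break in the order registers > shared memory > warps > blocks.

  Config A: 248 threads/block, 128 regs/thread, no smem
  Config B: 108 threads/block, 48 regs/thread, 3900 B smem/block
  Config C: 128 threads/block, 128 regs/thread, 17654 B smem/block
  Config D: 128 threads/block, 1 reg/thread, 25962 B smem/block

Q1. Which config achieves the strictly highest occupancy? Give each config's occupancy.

occupancies: A 31/48, B 7/8, C 1, D 2/3

Answer: C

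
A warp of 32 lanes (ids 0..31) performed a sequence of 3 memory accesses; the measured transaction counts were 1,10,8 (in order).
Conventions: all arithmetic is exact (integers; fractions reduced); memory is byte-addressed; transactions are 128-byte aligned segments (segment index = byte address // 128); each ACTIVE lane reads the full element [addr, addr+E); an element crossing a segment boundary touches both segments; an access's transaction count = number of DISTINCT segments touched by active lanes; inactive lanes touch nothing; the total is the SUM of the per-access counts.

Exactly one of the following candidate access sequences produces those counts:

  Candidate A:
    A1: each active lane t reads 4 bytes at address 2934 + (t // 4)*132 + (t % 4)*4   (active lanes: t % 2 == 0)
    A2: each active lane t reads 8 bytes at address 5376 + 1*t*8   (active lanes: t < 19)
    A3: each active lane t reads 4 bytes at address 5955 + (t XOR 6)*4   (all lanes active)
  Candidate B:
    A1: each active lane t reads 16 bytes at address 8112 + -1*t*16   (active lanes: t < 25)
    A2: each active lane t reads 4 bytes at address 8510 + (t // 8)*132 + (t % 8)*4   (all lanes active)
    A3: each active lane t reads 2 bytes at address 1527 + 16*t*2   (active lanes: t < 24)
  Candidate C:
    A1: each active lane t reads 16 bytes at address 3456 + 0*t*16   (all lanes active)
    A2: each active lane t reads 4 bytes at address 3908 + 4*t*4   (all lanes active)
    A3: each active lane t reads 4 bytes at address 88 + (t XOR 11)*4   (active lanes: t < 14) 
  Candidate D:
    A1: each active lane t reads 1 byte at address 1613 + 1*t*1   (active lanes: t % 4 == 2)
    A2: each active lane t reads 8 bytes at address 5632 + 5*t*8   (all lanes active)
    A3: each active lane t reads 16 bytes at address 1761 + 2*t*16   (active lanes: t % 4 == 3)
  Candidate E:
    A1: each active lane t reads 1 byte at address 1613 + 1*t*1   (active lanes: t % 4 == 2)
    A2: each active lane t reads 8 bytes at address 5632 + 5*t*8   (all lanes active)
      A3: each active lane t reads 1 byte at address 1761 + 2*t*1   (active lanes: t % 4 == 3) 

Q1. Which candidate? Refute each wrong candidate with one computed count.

A: A1 gives 9 transactions, not 1
B: A1 gives 4 transactions, not 1
C: A2 gives 5 transactions, not 10
E: A3 gives 2 transactions, not 8
D: all counts match (1,10,8)

Answer: D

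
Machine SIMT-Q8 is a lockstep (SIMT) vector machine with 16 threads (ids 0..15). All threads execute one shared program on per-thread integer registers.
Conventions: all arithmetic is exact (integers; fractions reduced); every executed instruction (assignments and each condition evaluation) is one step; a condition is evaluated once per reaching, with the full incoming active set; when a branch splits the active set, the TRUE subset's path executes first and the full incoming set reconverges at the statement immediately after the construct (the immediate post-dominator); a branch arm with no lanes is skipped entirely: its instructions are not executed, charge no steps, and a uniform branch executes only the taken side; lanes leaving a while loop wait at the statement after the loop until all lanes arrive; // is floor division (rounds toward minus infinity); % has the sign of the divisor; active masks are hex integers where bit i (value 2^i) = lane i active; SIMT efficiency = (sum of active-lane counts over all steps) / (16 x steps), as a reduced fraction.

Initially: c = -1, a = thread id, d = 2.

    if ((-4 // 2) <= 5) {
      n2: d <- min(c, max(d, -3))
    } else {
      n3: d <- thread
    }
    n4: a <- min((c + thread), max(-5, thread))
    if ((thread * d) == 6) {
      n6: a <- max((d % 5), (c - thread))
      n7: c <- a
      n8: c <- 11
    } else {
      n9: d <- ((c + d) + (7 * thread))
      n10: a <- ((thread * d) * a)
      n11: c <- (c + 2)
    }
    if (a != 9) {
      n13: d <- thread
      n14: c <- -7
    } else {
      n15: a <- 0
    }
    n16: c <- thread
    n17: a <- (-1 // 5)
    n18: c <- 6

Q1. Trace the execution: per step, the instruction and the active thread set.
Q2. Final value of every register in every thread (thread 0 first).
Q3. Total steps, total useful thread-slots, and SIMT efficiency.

step 0: eval ((-4 // 2) <= 5)        0xffff
step 1: d <- min(c, max(d, -3))      0xffff
step 2: a <- min((c + thread), max(-5, thread)) 0xffff
step 3: eval ((thread * d) == 6)     0xffff
step 4: d <- ((c + d) + (7 * thread)) 0xffff
step 5: a <- ((thread * d) * a)      0xffff
step 6: c <- (c + 2)                 0xffff
step 7: eval (a != 9)                0xffff
step 8: d <- thread                  0xffff
step 9: c <- -7                      0xffff
step 10: c <- thread                  0xffff
step 11: a <- (-1 // 5)               0xffff
step 12: c <- 6                       0xffff

Answer: 13 steps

c: 6,6,6,6,6,6,6,6,6,6,6,6,6,6,6,6
a: -1,-1,-1,-1,-1,-1,-1,-1,-1,-1,-1,-1,-1,-1,-1,-1
d: 0,1,2,3,4,5,6,7,8,9,10,11,12,13,14,15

steps = 13; useful = 208; efficiency = 208/208 = 1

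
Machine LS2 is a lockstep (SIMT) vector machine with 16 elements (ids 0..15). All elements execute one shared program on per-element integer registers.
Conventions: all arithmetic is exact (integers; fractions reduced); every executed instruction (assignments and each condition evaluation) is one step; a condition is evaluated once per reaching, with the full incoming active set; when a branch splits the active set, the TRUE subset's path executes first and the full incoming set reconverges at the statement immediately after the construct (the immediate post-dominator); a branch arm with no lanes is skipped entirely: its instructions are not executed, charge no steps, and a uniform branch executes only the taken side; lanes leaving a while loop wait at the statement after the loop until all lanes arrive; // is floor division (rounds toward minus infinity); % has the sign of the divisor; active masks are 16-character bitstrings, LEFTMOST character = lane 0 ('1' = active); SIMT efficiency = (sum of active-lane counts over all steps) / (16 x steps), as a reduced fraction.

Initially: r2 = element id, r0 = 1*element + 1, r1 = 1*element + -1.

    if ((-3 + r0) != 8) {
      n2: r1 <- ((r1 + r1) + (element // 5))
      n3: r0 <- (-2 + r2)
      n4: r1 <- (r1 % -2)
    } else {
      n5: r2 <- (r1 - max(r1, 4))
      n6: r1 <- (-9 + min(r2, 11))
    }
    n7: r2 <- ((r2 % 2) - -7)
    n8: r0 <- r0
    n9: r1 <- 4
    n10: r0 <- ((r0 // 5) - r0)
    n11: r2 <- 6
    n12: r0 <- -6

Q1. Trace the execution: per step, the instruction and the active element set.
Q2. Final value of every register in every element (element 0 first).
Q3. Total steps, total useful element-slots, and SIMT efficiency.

step 0: eval ((-3 + r0) != 8)        1111111111111111
step 1: r1 <- ((r1 + r1) + (element // 5)) 1111111111011111
step 2: r0 <- (-2 + r2)              1111111111011111
step 3: r1 <- (r1 % -2)              1111111111011111
step 4: r2 <- (r1 - max(r1, 4))      0000000000100000
step 5: r1 <- (-9 + min(r2, 11))     0000000000100000
step 6: r2 <- ((r2 % 2) - -7)        1111111111111111
step 7: r0 <- r0                     1111111111111111
step 8: r1 <- 4                      1111111111111111
step 9: r0 <- ((r0 // 5) - r0)       1111111111111111
step 10: r2 <- 6                      1111111111111111
step 11: r0 <- -6                     1111111111111111

Answer: 12 steps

r2: 6,6,6,6,6,6,6,6,6,6,6,6,6,6,6,6
r0: -6,-6,-6,-6,-6,-6,-6,-6,-6,-6,-6,-6,-6,-6,-6,-6
r1: 4,4,4,4,4,4,4,4,4,4,4,4,4,4,4,4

steps = 12; useful = 159; efficiency = 159/192 = 53/64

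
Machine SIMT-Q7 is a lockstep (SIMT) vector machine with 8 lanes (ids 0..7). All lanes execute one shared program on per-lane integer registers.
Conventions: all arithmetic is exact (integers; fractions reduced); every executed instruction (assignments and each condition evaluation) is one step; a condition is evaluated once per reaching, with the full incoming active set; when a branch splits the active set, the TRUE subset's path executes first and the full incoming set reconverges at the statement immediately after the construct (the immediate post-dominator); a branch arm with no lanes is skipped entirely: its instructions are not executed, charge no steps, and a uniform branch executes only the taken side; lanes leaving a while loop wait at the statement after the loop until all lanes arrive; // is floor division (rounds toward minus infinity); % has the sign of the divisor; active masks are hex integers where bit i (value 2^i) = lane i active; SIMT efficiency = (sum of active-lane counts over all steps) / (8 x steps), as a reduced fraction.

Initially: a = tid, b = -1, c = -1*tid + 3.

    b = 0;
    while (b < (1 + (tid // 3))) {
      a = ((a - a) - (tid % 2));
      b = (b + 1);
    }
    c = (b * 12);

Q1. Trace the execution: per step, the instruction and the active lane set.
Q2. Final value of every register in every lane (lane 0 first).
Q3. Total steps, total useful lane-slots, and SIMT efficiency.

step 0: b <- 0                       0xff
step 1: eval (b < (1 + (tid // 3)))  0xff
step 2: a <- ((a - a) - (tid % 2))   0xff
step 3: b <- (b + 1)                 0xff
step 4: eval (b < (1 + (tid // 3)))  0xff
step 5: a <- ((a - a) - (tid % 2))   0xf8
step 6: b <- (b + 1)                 0xf8
step 7: eval (b < (1 + (tid // 3)))  0xf8
step 8: a <- ((a - a) - (tid % 2))   0xc0
step 9: b <- (b + 1)                 0xc0
step 10: eval (b < (1 + (tid // 3)))  0xc0
step 11: c <- (b * 12)                0xff

Answer: 12 steps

a: 0,-1,0,-1,0,-1,0,-1
b: 1,1,1,2,2,2,3,3
c: 12,12,12,24,24,24,36,36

steps = 12; useful = 69; efficiency = 69/96 = 23/32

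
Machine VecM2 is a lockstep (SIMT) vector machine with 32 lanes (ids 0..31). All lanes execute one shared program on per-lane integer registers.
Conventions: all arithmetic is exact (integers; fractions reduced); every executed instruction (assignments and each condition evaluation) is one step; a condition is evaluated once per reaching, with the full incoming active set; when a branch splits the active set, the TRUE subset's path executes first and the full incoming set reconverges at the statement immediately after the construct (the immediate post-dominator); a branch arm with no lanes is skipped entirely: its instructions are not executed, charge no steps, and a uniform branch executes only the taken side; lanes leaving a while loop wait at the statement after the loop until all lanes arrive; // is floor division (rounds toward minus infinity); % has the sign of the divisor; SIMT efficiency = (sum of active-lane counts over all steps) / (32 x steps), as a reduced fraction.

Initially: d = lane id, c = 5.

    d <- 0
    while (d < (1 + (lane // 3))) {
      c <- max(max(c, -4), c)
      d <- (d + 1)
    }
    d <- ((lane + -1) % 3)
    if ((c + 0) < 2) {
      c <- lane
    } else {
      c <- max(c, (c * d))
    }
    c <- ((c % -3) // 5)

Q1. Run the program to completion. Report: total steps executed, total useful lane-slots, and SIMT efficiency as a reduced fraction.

Answer: 39 steps, 753 useful, 251/416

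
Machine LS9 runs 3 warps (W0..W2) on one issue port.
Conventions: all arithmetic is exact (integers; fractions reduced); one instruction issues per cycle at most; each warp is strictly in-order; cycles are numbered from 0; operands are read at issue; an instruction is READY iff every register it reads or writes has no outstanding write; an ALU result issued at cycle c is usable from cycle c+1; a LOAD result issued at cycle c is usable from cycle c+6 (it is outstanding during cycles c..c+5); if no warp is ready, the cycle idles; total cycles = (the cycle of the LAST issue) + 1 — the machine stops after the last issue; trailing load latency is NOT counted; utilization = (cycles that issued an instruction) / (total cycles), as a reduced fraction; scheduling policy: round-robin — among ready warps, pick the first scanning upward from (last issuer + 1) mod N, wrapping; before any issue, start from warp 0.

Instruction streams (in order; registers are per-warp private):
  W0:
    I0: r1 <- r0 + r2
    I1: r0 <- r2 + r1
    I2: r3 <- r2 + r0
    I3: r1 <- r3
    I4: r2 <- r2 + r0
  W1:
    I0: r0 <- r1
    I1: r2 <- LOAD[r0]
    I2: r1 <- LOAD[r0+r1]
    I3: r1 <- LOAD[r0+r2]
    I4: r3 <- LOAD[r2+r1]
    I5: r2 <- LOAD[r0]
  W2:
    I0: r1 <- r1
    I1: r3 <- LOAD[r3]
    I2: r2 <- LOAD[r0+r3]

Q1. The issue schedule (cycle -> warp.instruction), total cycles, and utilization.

cycle 0: W0.I0
cycle 1: W1.I0
cycle 2: W2.I0
cycle 3: W0.I1
cycle 4: W1.I1
cycle 5: W2.I1
cycle 6: W0.I2
cycle 7: W1.I2
cycle 8: W0.I3
cycle 9: W0.I4
cycle 10: idle
cycle 11: W2.I2
cycle 12: idle
cycle 13: W1.I3
cycle 14: idle
cycle 15: idle
cycle 16: idle
cycle 17: idle
cycle 18: idle
cycle 19: W1.I4
cycle 20: W1.I5

Answer: 21 cycles, utilization 2/3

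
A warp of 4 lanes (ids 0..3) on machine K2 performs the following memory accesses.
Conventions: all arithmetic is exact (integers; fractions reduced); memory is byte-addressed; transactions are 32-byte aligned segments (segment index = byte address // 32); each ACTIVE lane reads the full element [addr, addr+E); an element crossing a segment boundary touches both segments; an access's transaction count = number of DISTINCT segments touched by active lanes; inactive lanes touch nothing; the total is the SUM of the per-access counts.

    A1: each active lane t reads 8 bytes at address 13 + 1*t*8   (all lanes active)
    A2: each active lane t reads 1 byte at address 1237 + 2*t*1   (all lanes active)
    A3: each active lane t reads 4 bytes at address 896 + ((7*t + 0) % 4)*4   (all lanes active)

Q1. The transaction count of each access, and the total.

A1: 2 transactions
A2: 1 transaction
A3: 1 transaction

Answer: 2,1,1; total 4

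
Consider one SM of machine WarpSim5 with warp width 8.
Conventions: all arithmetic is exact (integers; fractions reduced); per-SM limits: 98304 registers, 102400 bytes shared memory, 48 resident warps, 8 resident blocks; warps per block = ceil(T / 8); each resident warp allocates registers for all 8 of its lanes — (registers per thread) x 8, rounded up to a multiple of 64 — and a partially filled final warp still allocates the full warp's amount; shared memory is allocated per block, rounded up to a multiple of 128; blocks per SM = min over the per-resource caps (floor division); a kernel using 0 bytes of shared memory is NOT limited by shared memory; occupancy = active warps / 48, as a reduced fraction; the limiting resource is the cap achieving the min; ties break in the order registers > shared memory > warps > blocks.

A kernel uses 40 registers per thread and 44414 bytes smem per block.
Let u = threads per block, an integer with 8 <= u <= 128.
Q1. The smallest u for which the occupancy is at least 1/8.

Answer: u = 17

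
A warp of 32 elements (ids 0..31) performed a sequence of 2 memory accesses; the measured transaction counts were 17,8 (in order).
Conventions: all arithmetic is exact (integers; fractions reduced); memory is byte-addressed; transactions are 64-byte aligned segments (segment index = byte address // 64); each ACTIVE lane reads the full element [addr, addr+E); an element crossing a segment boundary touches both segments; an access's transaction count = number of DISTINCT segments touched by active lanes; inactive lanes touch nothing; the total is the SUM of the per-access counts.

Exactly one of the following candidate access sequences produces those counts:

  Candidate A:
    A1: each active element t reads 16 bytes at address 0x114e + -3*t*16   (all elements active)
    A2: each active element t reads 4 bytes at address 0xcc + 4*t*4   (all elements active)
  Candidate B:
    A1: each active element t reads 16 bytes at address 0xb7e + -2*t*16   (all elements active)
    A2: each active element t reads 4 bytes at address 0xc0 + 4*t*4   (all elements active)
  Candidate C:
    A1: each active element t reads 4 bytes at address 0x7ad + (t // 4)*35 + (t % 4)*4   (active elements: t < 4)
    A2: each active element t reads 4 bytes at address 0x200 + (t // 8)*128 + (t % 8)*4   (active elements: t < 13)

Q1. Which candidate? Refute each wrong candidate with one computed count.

A: A1 gives 25 transactions, not 17
C: A1 gives 1 transaction, not 17
B: all counts match (17,8)

Answer: B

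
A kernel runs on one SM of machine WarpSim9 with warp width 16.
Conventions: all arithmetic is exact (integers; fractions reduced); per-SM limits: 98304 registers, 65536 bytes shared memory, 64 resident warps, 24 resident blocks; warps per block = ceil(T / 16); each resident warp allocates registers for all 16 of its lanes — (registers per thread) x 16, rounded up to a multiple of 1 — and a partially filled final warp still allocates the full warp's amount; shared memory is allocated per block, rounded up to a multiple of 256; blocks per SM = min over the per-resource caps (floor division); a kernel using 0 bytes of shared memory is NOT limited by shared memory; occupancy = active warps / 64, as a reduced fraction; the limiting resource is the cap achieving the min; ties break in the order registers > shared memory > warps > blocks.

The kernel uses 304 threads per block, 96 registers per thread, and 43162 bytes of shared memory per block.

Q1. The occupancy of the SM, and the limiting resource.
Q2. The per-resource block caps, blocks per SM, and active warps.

Answer: occupancy 19/64, limited by shared memory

registers: 3 blocks
shared memory: 1 block
warps: 3 blocks
blocks: 24 blocks

Answer: 1 block, 19 active warps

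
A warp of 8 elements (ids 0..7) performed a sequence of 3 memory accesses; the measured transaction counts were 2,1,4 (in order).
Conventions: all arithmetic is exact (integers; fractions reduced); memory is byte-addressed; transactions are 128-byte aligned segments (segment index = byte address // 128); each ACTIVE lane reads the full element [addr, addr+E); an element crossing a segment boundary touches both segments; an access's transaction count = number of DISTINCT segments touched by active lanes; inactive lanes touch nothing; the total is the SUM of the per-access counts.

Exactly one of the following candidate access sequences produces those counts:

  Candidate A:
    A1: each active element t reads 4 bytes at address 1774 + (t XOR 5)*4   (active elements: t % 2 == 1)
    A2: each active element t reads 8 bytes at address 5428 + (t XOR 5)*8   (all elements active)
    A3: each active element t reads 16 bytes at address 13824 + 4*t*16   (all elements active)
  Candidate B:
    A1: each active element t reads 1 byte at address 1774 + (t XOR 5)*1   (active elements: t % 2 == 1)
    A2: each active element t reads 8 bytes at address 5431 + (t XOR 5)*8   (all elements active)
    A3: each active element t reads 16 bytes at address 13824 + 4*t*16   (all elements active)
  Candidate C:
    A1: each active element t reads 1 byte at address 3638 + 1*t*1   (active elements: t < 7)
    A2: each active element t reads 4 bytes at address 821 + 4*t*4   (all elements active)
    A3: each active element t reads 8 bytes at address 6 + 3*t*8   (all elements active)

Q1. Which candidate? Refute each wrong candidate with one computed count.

B: A1 gives 1 transaction, not 2
C: A1 gives 1 transaction, not 2
A: all counts match (2,1,4)

Answer: A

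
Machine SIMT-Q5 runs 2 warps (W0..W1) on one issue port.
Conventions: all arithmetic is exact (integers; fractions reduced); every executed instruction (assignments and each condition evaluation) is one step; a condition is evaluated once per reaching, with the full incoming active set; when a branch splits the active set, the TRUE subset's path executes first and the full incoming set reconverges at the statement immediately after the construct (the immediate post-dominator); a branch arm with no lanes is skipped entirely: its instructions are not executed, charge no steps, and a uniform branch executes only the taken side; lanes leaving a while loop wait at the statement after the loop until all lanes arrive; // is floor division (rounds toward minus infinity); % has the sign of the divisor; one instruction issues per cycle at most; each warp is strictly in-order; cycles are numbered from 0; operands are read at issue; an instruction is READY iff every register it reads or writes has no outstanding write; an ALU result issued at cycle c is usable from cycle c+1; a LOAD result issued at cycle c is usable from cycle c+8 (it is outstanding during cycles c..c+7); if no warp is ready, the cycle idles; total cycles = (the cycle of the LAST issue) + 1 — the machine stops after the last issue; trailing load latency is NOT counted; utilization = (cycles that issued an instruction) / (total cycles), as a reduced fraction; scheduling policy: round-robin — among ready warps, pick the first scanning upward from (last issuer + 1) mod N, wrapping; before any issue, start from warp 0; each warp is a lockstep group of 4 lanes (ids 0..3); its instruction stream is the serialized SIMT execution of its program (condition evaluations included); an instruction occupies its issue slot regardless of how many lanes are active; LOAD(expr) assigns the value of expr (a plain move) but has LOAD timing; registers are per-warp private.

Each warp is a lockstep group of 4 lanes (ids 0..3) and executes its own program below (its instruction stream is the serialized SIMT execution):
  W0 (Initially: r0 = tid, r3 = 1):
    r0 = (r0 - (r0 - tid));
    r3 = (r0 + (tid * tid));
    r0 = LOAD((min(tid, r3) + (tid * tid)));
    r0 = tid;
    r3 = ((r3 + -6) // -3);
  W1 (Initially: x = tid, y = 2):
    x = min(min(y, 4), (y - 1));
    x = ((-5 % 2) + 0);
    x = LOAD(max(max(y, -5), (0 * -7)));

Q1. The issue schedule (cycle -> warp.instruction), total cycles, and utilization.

cycle 0: W0.I0
cycle 1: W1.I0
cycle 2: W0.I1
cycle 3: W1.I1
cycle 4: W0.I2
cycle 5: W1.I2
cycle 6: idle
cycle 7: idle
cycle 8: idle
cycle 9: idle
cycle 10: idle
cycle 11: idle
cycle 12: W0.I3
cycle 13: W0.I4

Answer: 14 cycles, utilization 4/7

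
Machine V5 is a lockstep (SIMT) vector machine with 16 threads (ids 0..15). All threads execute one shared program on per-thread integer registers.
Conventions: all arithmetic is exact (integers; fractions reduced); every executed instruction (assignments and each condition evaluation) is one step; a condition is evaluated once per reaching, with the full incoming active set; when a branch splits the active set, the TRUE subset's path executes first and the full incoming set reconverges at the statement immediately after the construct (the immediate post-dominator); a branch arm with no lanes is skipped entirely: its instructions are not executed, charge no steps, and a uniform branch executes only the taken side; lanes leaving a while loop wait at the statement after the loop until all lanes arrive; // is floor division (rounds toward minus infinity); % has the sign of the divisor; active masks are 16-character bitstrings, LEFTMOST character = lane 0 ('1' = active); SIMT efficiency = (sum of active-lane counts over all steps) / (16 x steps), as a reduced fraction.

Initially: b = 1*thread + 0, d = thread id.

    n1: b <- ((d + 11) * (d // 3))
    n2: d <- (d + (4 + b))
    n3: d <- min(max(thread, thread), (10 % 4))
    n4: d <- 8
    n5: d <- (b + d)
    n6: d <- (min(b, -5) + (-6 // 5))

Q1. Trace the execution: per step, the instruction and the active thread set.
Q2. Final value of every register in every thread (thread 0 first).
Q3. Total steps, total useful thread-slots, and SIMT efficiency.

step 0: b <- ((d + 11) * (d // 3))   1111111111111111
step 1: d <- (d + (4 + b))           1111111111111111
step 2: d <- min(max(thread, thread), (10 % 4)) 1111111111111111
step 3: d <- 8                       1111111111111111
step 4: d <- (b + d)                 1111111111111111
step 5: d <- (min(b, -5) + (-6 // 5)) 1111111111111111

Answer: 6 steps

b: 0,0,0,14,15,16,34,36,38,60,63,66,92,96,100,130
d: -7,-7,-7,-7,-7,-7,-7,-7,-7,-7,-7,-7,-7,-7,-7,-7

steps = 6; useful = 96; efficiency = 96/96 = 1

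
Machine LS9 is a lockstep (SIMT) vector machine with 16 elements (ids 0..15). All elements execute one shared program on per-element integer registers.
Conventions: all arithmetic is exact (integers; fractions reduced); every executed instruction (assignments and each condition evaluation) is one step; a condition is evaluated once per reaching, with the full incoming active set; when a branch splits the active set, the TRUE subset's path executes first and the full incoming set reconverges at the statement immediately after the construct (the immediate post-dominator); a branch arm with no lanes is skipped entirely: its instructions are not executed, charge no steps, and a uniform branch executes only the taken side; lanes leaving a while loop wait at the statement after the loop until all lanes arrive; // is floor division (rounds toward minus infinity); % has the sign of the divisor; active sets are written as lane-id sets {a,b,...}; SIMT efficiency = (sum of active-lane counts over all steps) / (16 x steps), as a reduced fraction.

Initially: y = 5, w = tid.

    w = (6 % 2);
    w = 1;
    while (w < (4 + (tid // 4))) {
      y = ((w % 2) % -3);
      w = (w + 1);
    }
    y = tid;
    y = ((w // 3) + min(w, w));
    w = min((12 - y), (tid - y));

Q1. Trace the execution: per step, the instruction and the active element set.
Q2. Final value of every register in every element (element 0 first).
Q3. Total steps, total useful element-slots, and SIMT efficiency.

step 0: w <- (6 % 2)                 {0,1,2,3,4,5,6,7,8,9,10,11,12,13,14,15}
step 1: w <- 1                       {0,1,2,3,4,5,6,7,8,9,10,11,12,13,14,15}
step 2: eval (w < (4 + (tid // 4)))  {0,1,2,3,4,5,6,7,8,9,10,11,12,13,14,15}
step 3: y <- ((w % 2) % -3)          {0,1,2,3,4,5,6,7,8,9,10,11,12,13,14,15}
step 4: w <- (w + 1)                 {0,1,2,3,4,5,6,7,8,9,10,11,12,13,14,15}
step 5: eval (w < (4 + (tid // 4)))  {0,1,2,3,4,5,6,7,8,9,10,11,12,13,14,15}
step 6: y <- ((w % 2) % -3)          {0,1,2,3,4,5,6,7,8,9,10,11,12,13,14,15}
step 7: w <- (w + 1)                 {0,1,2,3,4,5,6,7,8,9,10,11,12,13,14,15}
step 8: eval (w < (4 + (tid // 4)))  {0,1,2,3,4,5,6,7,8,9,10,11,12,13,14,15}
step 9: y <- ((w % 2) % -3)          {0,1,2,3,4,5,6,7,8,9,10,11,12,13,14,15}
step 10: w <- (w + 1)                 {0,1,2,3,4,5,6,7,8,9,10,11,12,13,14,15}
step 11: eval (w < (4 + (tid // 4)))  {0,1,2,3,4,5,6,7,8,9,10,11,12,13,14,15}
step 12: y <- ((w % 2) % -3)          {4,5,6,7,8,9,10,11,12,13,14,15}
step 13: w <- (w + 1)                 {4,5,6,7,8,9,10,11,12,13,14,15}
step 14: eval (w < (4 + (tid // 4)))  {4,5,6,7,8,9,10,11,12,13,14,15}
step 15: y <- ((w % 2) % -3)          {8,9,10,11,12,13,14,15}
step 16: w <- (w + 1)                 {8,9,10,11,12,13,14,15}
step 17: eval (w < (4 + (tid // 4)))  {8,9,10,11,12,13,14,15}
step 18: y <- ((w % 2) % -3)          {12,13,14,15}
step 19: w <- (w + 1)                 {12,13,14,15}
step 20: eval (w < (4 + (tid // 4)))  {12,13,14,15}
step 21: y <- tid                     {0,1,2,3,4,5,6,7,8,9,10,11,12,13,14,15}
step 22: y <- ((w // 3) + min(w, w))  {0,1,2,3,4,5,6,7,8,9,10,11,12,13,14,15}
step 23: w <- min((12 - y), (tid - y)) {0,1,2,3,4,5,6,7,8,9,10,11,12,13,14,15}

Answer: 24 steps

y: 5,5,5,5,6,6,6,6,8,8,8,8,9,9,9,9
w: -5,-4,-3,-2,-2,-1,0,1,0,1,2,3,3,3,3,3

steps = 24; useful = 312; efficiency = 312/384 = 13/16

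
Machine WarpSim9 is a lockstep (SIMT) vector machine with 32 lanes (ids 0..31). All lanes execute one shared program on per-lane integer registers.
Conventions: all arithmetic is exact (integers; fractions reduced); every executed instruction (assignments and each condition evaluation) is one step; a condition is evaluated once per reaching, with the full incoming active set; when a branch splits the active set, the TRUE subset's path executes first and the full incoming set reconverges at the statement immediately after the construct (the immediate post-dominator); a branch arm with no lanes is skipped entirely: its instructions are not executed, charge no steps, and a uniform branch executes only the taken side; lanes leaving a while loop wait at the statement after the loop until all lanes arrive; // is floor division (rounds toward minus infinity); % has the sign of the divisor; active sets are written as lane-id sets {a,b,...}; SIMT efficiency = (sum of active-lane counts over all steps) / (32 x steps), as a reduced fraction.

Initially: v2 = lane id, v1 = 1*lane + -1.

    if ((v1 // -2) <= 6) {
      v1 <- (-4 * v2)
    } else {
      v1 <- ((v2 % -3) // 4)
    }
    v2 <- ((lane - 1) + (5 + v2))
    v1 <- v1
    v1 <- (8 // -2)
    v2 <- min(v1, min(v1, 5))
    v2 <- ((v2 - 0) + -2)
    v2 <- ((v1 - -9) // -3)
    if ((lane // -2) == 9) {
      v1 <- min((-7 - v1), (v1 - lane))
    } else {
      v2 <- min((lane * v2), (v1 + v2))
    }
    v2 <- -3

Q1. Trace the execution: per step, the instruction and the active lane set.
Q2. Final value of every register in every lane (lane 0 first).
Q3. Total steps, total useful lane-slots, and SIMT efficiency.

step 0: eval ((v1 // -2) <= 6)       {0,1,2,3,4,5,6,7,8,9,10,11,12,13,14,15,16,17,18,19,20,21,22,23,24,25,26,27,28,29,30,31}
step 1: v1 <- (-4 * v2)              {0,1,2,3,4,5,6,7,8,9,10,11,12,13,14,15,16,17,18,19,20,21,22,23,24,25,26,27,28,29,30,31}
step 2: v2 <- ((lane - 1) + (5 + v2)) {0,1,2,3,4,5,6,7,8,9,10,11,12,13,14,15,16,17,18,19,20,21,22,23,24,25,26,27,28,29,30,31}
step 3: v1 <- v1                     {0,1,2,3,4,5,6,7,8,9,10,11,12,13,14,15,16,17,18,19,20,21,22,23,24,25,26,27,28,29,30,31}
step 4: v1 <- (8 // -2)              {0,1,2,3,4,5,6,7,8,9,10,11,12,13,14,15,16,17,18,19,20,21,22,23,24,25,26,27,28,29,30,31}
step 5: v2 <- min(v1, min(v1, 5))    {0,1,2,3,4,5,6,7,8,9,10,11,12,13,14,15,16,17,18,19,20,21,22,23,24,25,26,27,28,29,30,31}
step 6: v2 <- ((v2 - 0) + -2)        {0,1,2,3,4,5,6,7,8,9,10,11,12,13,14,15,16,17,18,19,20,21,22,23,24,25,26,27,28,29,30,31}
step 7: v2 <- ((v1 - -9) // -3)      {0,1,2,3,4,5,6,7,8,9,10,11,12,13,14,15,16,17,18,19,20,21,22,23,24,25,26,27,28,29,30,31}
step 8: eval ((lane // -2) == 9)     {0,1,2,3,4,5,6,7,8,9,10,11,12,13,14,15,16,17,18,19,20,21,22,23,24,25,26,27,28,29,30,31}
step 9: v2 <- min((lane * v2), (v1 + v2)) {0,1,2,3,4,5,6,7,8,9,10,11,12,13,14,15,16,17,18,19,20,21,22,23,24,25,26,27,28,29,30,31}
step 10: v2 <- -3                     {0,1,2,3,4,5,6,7,8,9,10,11,12,13,14,15,16,17,18,19,20,21,22,23,24,25,26,27,28,29,30,31}

Answer: 11 steps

v2: -3,-3,-3,-3,-3,-3,-3,-3,-3,-3,-3,-3,-3,-3,-3,-3,-3,-3,-3,-3,-3,-3,-3,-3,-3,-3,-3,-3,-3,-3,-3,-3
v1: -4,-4,-4,-4,-4,-4,-4,-4,-4,-4,-4,-4,-4,-4,-4,-4,-4,-4,-4,-4,-4,-4,-4,-4,-4,-4,-4,-4,-4,-4,-4,-4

steps = 11; useful = 352; efficiency = 352/352 = 1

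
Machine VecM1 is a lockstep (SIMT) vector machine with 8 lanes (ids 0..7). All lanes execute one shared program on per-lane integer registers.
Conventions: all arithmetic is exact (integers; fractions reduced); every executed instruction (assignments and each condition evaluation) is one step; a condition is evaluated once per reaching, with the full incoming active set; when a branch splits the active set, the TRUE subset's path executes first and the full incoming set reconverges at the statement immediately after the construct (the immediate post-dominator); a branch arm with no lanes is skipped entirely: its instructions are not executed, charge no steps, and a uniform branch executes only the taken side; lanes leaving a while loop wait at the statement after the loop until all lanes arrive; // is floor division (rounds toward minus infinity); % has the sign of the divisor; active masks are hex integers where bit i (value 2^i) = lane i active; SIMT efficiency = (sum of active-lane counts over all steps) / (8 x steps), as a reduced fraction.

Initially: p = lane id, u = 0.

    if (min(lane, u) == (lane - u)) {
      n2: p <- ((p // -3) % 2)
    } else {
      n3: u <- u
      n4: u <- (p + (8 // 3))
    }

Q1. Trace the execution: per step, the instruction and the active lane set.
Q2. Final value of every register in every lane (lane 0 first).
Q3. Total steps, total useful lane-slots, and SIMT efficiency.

step 0: eval (min(lane, u) == (lane - u)) 0xff
step 1: p <- ((p // -3) % 2)         0x01
step 2: u <- u                       0xfe
step 3: u <- (p + (8 // 3))          0xfe

Answer: 4 steps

p: 0,1,2,3,4,5,6,7
u: 0,3,4,5,6,7,8,9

steps = 4; useful = 23; efficiency = 23/32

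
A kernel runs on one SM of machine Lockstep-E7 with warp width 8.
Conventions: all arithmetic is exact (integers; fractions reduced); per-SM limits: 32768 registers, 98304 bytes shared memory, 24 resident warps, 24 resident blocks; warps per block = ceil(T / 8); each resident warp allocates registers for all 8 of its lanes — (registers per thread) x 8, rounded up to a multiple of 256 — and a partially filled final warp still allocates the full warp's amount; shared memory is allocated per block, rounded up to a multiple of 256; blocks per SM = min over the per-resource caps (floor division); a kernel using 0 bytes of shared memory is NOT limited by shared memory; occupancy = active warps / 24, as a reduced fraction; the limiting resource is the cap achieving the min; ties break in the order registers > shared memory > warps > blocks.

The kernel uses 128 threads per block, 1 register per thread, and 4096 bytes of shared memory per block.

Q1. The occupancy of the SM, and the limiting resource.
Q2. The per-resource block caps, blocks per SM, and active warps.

Answer: occupancy 2/3, limited by warps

registers: 8 blocks
shared memory: 24 blocks
warps: 1 block
blocks: 24 blocks

Answer: 1 block, 16 active warps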